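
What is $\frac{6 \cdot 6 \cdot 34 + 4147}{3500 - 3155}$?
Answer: $\frac{5371}{345} \approx 15.568$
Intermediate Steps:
$\frac{6 \cdot 6 \cdot 34 + 4147}{3500 - 3155} = \frac{36 \cdot 34 + 4147}{345} = \left(1224 + 4147\right) \frac{1}{345} = 5371 \cdot \frac{1}{345} = \frac{5371}{345}$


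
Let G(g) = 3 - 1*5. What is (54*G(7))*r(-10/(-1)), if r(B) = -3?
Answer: 324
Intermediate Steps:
G(g) = -2 (G(g) = 3 - 5 = -2)
(54*G(7))*r(-10/(-1)) = (54*(-2))*(-3) = -108*(-3) = 324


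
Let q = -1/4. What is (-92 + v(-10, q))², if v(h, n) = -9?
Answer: 10201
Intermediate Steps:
q = -¼ (q = -1*¼ = -¼ ≈ -0.25000)
(-92 + v(-10, q))² = (-92 - 9)² = (-101)² = 10201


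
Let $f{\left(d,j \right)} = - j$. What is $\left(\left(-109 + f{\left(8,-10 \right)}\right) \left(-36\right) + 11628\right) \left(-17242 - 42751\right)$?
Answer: $-911413656$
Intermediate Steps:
$\left(\left(-109 + f{\left(8,-10 \right)}\right) \left(-36\right) + 11628\right) \left(-17242 - 42751\right) = \left(\left(-109 - -10\right) \left(-36\right) + 11628\right) \left(-17242 - 42751\right) = \left(\left(-109 + 10\right) \left(-36\right) + 11628\right) \left(-59993\right) = \left(\left(-99\right) \left(-36\right) + 11628\right) \left(-59993\right) = \left(3564 + 11628\right) \left(-59993\right) = 15192 \left(-59993\right) = -911413656$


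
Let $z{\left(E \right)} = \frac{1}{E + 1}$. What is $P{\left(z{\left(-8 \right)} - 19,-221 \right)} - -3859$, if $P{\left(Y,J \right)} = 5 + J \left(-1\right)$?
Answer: $4085$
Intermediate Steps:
$z{\left(E \right)} = \frac{1}{1 + E}$
$P{\left(Y,J \right)} = 5 - J$
$P{\left(z{\left(-8 \right)} - 19,-221 \right)} - -3859 = \left(5 - -221\right) - -3859 = \left(5 + 221\right) + 3859 = 226 + 3859 = 4085$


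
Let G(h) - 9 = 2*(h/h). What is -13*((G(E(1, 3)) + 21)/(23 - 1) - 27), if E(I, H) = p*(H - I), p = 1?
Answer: 3653/11 ≈ 332.09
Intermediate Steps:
E(I, H) = H - I (E(I, H) = 1*(H - I) = H - I)
G(h) = 11 (G(h) = 9 + 2*(h/h) = 9 + 2*1 = 9 + 2 = 11)
-13*((G(E(1, 3)) + 21)/(23 - 1) - 27) = -13*((11 + 21)/(23 - 1) - 27) = -13*(32/22 - 27) = -13*(32*(1/22) - 27) = -13*(16/11 - 27) = -13*(-281/11) = 3653/11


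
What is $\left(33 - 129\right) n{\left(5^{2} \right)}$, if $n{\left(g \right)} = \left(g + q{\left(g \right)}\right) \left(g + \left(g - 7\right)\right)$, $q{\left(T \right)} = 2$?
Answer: $-111456$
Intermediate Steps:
$n{\left(g \right)} = \left(-7 + 2 g\right) \left(2 + g\right)$ ($n{\left(g \right)} = \left(g + 2\right) \left(g + \left(g - 7\right)\right) = \left(2 + g\right) \left(g + \left(g - 7\right)\right) = \left(2 + g\right) \left(g + \left(-7 + g\right)\right) = \left(2 + g\right) \left(-7 + 2 g\right) = \left(-7 + 2 g\right) \left(2 + g\right)$)
$\left(33 - 129\right) n{\left(5^{2} \right)} = \left(33 - 129\right) \left(-14 - 3 \cdot 5^{2} + 2 \left(5^{2}\right)^{2}\right) = - 96 \left(-14 - 75 + 2 \cdot 25^{2}\right) = - 96 \left(-14 - 75 + 2 \cdot 625\right) = - 96 \left(-14 - 75 + 1250\right) = \left(-96\right) 1161 = -111456$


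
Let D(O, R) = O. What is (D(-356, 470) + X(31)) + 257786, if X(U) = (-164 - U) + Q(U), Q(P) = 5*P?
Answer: 257390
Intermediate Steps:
X(U) = -164 + 4*U (X(U) = (-164 - U) + 5*U = -164 + 4*U)
(D(-356, 470) + X(31)) + 257786 = (-356 + (-164 + 4*31)) + 257786 = (-356 + (-164 + 124)) + 257786 = (-356 - 40) + 257786 = -396 + 257786 = 257390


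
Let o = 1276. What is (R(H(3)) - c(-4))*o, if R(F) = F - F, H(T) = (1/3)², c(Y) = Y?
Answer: 5104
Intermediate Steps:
H(T) = ⅑ (H(T) = (⅓)² = ⅑)
R(F) = 0
(R(H(3)) - c(-4))*o = (0 - 1*(-4))*1276 = (0 + 4)*1276 = 4*1276 = 5104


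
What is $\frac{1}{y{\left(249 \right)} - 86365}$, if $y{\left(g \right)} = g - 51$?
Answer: $- \frac{1}{86167} \approx -1.1605 \cdot 10^{-5}$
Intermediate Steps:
$y{\left(g \right)} = -51 + g$ ($y{\left(g \right)} = g - 51 = -51 + g$)
$\frac{1}{y{\left(249 \right)} - 86365} = \frac{1}{\left(-51 + 249\right) - 86365} = \frac{1}{198 - 86365} = \frac{1}{-86167} = - \frac{1}{86167}$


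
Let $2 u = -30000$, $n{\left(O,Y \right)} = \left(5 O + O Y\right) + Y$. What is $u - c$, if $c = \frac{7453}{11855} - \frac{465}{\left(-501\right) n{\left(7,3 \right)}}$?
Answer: $- \frac{1752184996934}{116807315} \approx -15001.0$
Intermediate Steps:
$n{\left(O,Y \right)} = Y + 5 O + O Y$
$u = -15000$ ($u = \frac{1}{2} \left(-30000\right) = -15000$)
$c = \frac{75271934}{116807315}$ ($c = \frac{7453}{11855} - \frac{465}{\left(-501\right) \left(3 + 5 \cdot 7 + 7 \cdot 3\right)} = 7453 \cdot \frac{1}{11855} - \frac{465}{\left(-501\right) \left(3 + 35 + 21\right)} = \frac{7453}{11855} - \frac{465}{\left(-501\right) 59} = \frac{7453}{11855} - \frac{465}{-29559} = \frac{7453}{11855} - - \frac{155}{9853} = \frac{7453}{11855} + \frac{155}{9853} = \frac{75271934}{116807315} \approx 0.64441$)
$u - c = -15000 - \frac{75271934}{116807315} = - \frac{1752184996934}{116807315}$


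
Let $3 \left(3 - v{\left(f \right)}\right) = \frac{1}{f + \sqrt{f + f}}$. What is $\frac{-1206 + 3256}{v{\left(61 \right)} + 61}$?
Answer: $\frac{4249324050}{132650113} - \frac{6150 \sqrt{122}}{132650113} \approx 32.034$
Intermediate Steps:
$v{\left(f \right)} = 3 - \frac{1}{3 \left(f + \sqrt{2} \sqrt{f}\right)}$ ($v{\left(f \right)} = 3 - \frac{1}{3 \left(f + \sqrt{f + f}\right)} = 3 - \frac{1}{3 \left(f + \sqrt{2 f}\right)} = 3 - \frac{1}{3 \left(f + \sqrt{2} \sqrt{f}\right)}$)
$\frac{-1206 + 3256}{v{\left(61 \right)} + 61} = \frac{-1206 + 3256}{\frac{- \frac{1}{3} + 3 \cdot 61 + 3 \sqrt{2} \sqrt{61}}{61 + \sqrt{2} \sqrt{61}} + 61} = \frac{2050}{\frac{- \frac{1}{3} + 183 + 3 \sqrt{122}}{61 + \sqrt{122}} + 61} = \frac{2050}{\frac{\frac{548}{3} + 3 \sqrt{122}}{61 + \sqrt{122}} + 61} = \frac{2050}{61 + \frac{\frac{548}{3} + 3 \sqrt{122}}{61 + \sqrt{122}}}$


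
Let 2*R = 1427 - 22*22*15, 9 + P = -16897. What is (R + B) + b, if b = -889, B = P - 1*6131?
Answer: -53685/2 ≈ -26843.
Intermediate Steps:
P = -16906 (P = -9 - 16897 = -16906)
B = -23037 (B = -16906 - 1*6131 = -16906 - 6131 = -23037)
R = -5833/2 (R = (1427 - 22*22*15)/2 = (1427 - 484*15)/2 = (1427 - 7260)/2 = (½)*(-5833) = -5833/2 ≈ -2916.5)
(R + B) + b = (-5833/2 - 23037) - 889 = -51907/2 - 889 = -53685/2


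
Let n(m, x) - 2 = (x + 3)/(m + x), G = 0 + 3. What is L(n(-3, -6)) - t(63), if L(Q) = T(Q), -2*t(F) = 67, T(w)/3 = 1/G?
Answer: 69/2 ≈ 34.500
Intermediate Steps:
G = 3
T(w) = 1 (T(w) = 3/3 = 3*(⅓) = 1)
t(F) = -67/2 (t(F) = -½*67 = -67/2)
n(m, x) = 2 + (3 + x)/(m + x) (n(m, x) = 2 + (x + 3)/(m + x) = 2 + (3 + x)/(m + x))
L(Q) = 1
L(n(-3, -6)) - t(63) = 1 - 1*(-67/2) = 1 + 67/2 = 69/2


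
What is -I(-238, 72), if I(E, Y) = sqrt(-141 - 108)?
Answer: -I*sqrt(249) ≈ -15.78*I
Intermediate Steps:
I(E, Y) = I*sqrt(249) (I(E, Y) = sqrt(-249) = I*sqrt(249))
-I(-238, 72) = -I*sqrt(249)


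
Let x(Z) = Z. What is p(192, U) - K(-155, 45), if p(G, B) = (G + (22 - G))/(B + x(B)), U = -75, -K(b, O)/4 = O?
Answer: 13489/75 ≈ 179.85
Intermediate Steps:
K(b, O) = -4*O
p(G, B) = 11/B (p(G, B) = (G + (22 - G))/(B + B) = 22/((2*B)) = 22*(1/(2*B)) = 11/B)
p(192, U) - K(-155, 45) = 11/(-75) - (-4)*45 = 11*(-1/75) - 1*(-180) = -11/75 + 180 = 13489/75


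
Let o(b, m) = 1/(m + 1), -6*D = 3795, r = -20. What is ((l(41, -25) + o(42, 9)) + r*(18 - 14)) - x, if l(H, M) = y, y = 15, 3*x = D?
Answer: 2189/15 ≈ 145.93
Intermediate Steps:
D = -1265/2 (D = -⅙*3795 = -1265/2 ≈ -632.50)
x = -1265/6 (x = (⅓)*(-1265/2) = -1265/6 ≈ -210.83)
o(b, m) = 1/(1 + m)
l(H, M) = 15
((l(41, -25) + o(42, 9)) + r*(18 - 14)) - x = ((15 + 1/(1 + 9)) - 20*(18 - 14)) - 1*(-1265/6) = ((15 + 1/10) - 20*4) + 1265/6 = ((15 + ⅒) - 80) + 1265/6 = (151/10 - 80) + 1265/6 = -649/10 + 1265/6 = 2189/15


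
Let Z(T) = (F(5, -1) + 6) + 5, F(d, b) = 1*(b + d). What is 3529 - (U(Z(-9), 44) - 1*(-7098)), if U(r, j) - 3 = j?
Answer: -3616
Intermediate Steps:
F(d, b) = b + d
Z(T) = 15 (Z(T) = ((-1 + 5) + 6) + 5 = (4 + 6) + 5 = 10 + 5 = 15)
U(r, j) = 3 + j
3529 - (U(Z(-9), 44) - 1*(-7098)) = 3529 - ((3 + 44) - 1*(-7098)) = 3529 - (47 + 7098) = 3529 - 1*7145 = 3529 - 7145 = -3616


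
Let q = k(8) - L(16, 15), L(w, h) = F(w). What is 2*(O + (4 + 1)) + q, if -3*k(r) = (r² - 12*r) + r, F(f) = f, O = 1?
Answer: 4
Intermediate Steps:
L(w, h) = w
k(r) = -r²/3 + 11*r/3 (k(r) = -((r² - 12*r) + r)/3 = -(r² - 11*r)/3 = -r²/3 + 11*r/3)
q = -8 (q = (⅓)*8*(11 - 1*8) - 1*16 = (⅓)*8*(11 - 8) - 16 = (⅓)*8*3 - 16 = 8 - 16 = -8)
2*(O + (4 + 1)) + q = 2*(1 + (4 + 1)) - 8 = 2*(1 + 5) - 8 = 2*6 - 8 = 12 - 8 = 4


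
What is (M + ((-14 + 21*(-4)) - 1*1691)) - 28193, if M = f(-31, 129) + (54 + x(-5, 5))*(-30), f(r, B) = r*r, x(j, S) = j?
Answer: -30491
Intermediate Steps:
f(r, B) = r²
M = -509 (M = (-31)² + (54 - 5)*(-30) = 961 + 49*(-30) = 961 - 1470 = -509)
(M + ((-14 + 21*(-4)) - 1*1691)) - 28193 = (-509 + ((-14 + 21*(-4)) - 1*1691)) - 28193 = (-509 + ((-14 - 84) - 1691)) - 28193 = (-509 + (-98 - 1691)) - 28193 = (-509 - 1789) - 28193 = -2298 - 28193 = -30491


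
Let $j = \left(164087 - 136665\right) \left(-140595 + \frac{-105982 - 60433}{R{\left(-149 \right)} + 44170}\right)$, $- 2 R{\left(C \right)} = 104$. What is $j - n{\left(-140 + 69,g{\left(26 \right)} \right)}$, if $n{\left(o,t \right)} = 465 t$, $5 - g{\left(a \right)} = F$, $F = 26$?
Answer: $- \frac{85048248659240}{22059} \approx -3.8555 \cdot 10^{9}$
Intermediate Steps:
$g{\left(a \right)} = -21$ ($g{\left(a \right)} = 5 - 26 = -21$)
$R{\left(C \right)} = -52$ ($R{\left(C \right)} = \left(- \frac{1}{2}\right) 104 = -52$)
$j = - \frac{85048464065375}{22059}$ ($j = \left(164087 - 136665\right) \left(-140595 + \frac{-105982 - 60433}{-52 + 44170}\right) = 27422 \left(-140595 - \frac{166415}{44118}\right) = 27422 \left(- \frac{6202936625}{44118}\right) = - \frac{85048464065375}{22059} \approx -3.8555 \cdot 10^{9}$)
$j - n{\left(-140 + 69,g{\left(26 \right)} \right)} = - \frac{85048464065375}{22059} - 465 \left(-21\right) = - \frac{85048464065375}{22059} - -9765 = - \frac{85048464065375}{22059} + 9765 = - \frac{85048248659240}{22059}$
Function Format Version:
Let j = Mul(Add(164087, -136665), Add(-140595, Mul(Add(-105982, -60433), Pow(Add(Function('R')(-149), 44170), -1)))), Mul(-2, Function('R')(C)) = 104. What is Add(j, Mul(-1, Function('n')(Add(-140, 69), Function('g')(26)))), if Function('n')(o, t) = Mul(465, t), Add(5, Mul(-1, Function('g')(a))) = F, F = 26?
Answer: Rational(-85048248659240, 22059) ≈ -3.8555e+9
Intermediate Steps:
Function('g')(a) = -21 (Function('g')(a) = Add(5, Mul(-1, 26)) = Add(5, -26) = -21)
Function('R')(C) = -52 (Function('R')(C) = Mul(Rational(-1, 2), 104) = -52)
j = Rational(-85048464065375, 22059) (j = Mul(Add(164087, -136665), Add(-140595, Mul(Add(-105982, -60433), Pow(Add(-52, 44170), -1)))) = Mul(27422, Add(-140595, Mul(-166415, Pow(44118, -1)))) = Mul(27422, Add(-140595, Mul(-166415, Rational(1, 44118)))) = Mul(27422, Add(-140595, Rational(-166415, 44118))) = Mul(27422, Rational(-6202936625, 44118)) = Rational(-85048464065375, 22059) ≈ -3.8555e+9)
Add(j, Mul(-1, Function('n')(Add(-140, 69), Function('g')(26)))) = Add(Rational(-85048464065375, 22059), Mul(-1, Mul(465, -21))) = Add(Rational(-85048464065375, 22059), Mul(-1, -9765)) = Add(Rational(-85048464065375, 22059), 9765) = Rational(-85048248659240, 22059)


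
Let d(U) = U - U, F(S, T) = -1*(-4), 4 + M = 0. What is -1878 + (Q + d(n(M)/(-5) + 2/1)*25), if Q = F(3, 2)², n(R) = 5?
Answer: -1862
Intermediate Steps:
M = -4 (M = -4 + 0 = -4)
F(S, T) = 4
d(U) = 0
Q = 16 (Q = 4² = 16)
-1878 + (Q + d(n(M)/(-5) + 2/1)*25) = -1878 + (16 + 0*25) = -1878 + (16 + 0) = -1878 + 16 = -1862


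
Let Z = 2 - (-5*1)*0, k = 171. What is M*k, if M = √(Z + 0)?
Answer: 171*√2 ≈ 241.83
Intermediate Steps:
Z = 2 (Z = 2 - (-5)*0 = 2 - 1*0 = 2 + 0 = 2)
M = √2 (M = √(2 + 0) = √2 ≈ 1.4142)
M*k = √2*171 = 171*√2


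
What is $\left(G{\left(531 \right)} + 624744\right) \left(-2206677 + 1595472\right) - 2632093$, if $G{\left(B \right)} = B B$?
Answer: $-554185261618$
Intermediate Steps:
$G{\left(B \right)} = B^{2}$
$\left(G{\left(531 \right)} + 624744\right) \left(-2206677 + 1595472\right) - 2632093 = \left(531^{2} + 624744\right) \left(-2206677 + 1595472\right) - 2632093 = \left(281961 + 624744\right) \left(-611205\right) - 2632093 = 906705 \left(-611205\right) - 2632093 = -554182629525 - 2632093 = -554185261618$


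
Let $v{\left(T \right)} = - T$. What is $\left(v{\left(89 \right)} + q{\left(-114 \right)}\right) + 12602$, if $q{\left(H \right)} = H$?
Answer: $12399$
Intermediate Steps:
$\left(v{\left(89 \right)} + q{\left(-114 \right)}\right) + 12602 = \left(\left(-1\right) 89 - 114\right) + 12602 = \left(-89 - 114\right) + 12602 = -203 + 12602 = 12399$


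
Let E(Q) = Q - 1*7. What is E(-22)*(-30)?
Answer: 870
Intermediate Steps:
E(Q) = -7 + Q (E(Q) = Q - 7 = -7 + Q)
E(-22)*(-30) = (-7 - 22)*(-30) = -29*(-30) = 870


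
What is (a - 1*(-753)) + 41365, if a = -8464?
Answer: 33654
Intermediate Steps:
(a - 1*(-753)) + 41365 = (-8464 - 1*(-753)) + 41365 = (-8464 + 753) + 41365 = -7711 + 41365 = 33654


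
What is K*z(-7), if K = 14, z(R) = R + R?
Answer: -196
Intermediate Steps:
z(R) = 2*R
K*z(-7) = 14*(2*(-7)) = 14*(-14) = -196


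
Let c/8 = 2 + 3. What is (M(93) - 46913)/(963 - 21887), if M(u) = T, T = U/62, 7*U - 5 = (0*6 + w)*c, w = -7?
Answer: 20360517/9081016 ≈ 2.2421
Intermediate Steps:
c = 40 (c = 8*(2 + 3) = 8*5 = 40)
U = -275/7 (U = 5/7 + ((0*6 - 7)*40)/7 = 5/7 + ((0 - 7)*40)/7 = 5/7 + (-7*40)/7 = 5/7 + (⅐)*(-280) = 5/7 - 40 = -275/7 ≈ -39.286)
T = -275/434 (T = -275/7/62 = -275/7*1/62 = -275/434 ≈ -0.63364)
M(u) = -275/434
(M(93) - 46913)/(963 - 21887) = (-275/434 - 46913)/(963 - 21887) = -20360517/434/(-20924) = -20360517/434*(-1/20924) = 20360517/9081016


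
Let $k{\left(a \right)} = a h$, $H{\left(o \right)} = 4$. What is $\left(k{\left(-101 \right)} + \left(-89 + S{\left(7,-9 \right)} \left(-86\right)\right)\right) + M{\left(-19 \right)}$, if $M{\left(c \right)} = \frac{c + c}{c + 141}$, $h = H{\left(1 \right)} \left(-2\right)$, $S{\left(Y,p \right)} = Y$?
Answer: $\frac{7118}{61} \approx 116.69$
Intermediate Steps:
$h = -8$ ($h = 4 \left(-2\right) = -8$)
$M{\left(c \right)} = \frac{2 c}{141 + c}$
$k{\left(a \right)} = - 8 a$ ($k{\left(a \right)} = a \left(-8\right) = - 8 a$)
$\left(k{\left(-101 \right)} + \left(-89 + S{\left(7,-9 \right)} \left(-86\right)\right)\right) + M{\left(-19 \right)} = \left(\left(-8\right) \left(-101\right) + \left(-89 + 7 \left(-86\right)\right)\right) + 2 \left(-19\right) \frac{1}{141 - 19} = \left(808 - 691\right) + 2 \left(-19\right) \frac{1}{122} = 117 - \frac{19}{61} = \frac{7118}{61}$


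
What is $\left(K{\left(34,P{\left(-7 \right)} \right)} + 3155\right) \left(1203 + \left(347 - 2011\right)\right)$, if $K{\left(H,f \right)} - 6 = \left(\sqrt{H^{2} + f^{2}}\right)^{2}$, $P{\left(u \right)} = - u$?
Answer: $-2012726$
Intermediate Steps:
$K{\left(H,f \right)} = 6 + H^{2} + f^{2}$ ($K{\left(H,f \right)} = 6 + \left(\sqrt{H^{2} + f^{2}}\right)^{2} = 6 + \left(H^{2} + f^{2}\right) = 6 + H^{2} + f^{2}$)
$\left(K{\left(34,P{\left(-7 \right)} \right)} + 3155\right) \left(1203 + \left(347 - 2011\right)\right) = \left(\left(6 + 34^{2} + \left(\left(-1\right) \left(-7\right)\right)^{2}\right) + 3155\right) \left(1203 + \left(347 - 2011\right)\right) = \left(\left(6 + 1156 + 7^{2}\right) + 3155\right) \left(1203 + \left(347 - 2011\right)\right) = \left(\left(6 + 1156 + 49\right) + 3155\right) \left(1203 - 1664\right) = \left(1211 + 3155\right) \left(-461\right) = 4366 \left(-461\right) = -2012726$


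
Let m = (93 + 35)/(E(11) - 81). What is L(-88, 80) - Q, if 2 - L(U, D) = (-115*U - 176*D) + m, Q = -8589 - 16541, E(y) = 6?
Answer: 2182028/75 ≈ 29094.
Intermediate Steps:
Q = -25130
m = -128/75 (m = (93 + 35)/(6 - 81) = 128/(-75) = 128*(-1/75) = -128/75 ≈ -1.7067)
L(U, D) = 278/75 + 115*U + 176*D (L(U, D) = 2 - ((-115*U - 176*D) - 128/75) = 2 - ((-176*D - 115*U) - 128/75) = 2 - (-128/75 - 176*D - 115*U) = 2 + (128/75 + 115*U + 176*D) = 278/75 + 115*U + 176*D)
L(-88, 80) - Q = (278/75 + 115*(-88) + 176*80) - 1*(-25130) = (278/75 - 10120 + 14080) + 25130 = 297278/75 + 25130 = 2182028/75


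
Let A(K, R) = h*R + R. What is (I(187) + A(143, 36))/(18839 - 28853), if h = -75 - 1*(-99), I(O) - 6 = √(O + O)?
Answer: -151/1669 - √374/10014 ≈ -0.092405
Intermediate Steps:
I(O) = 6 + √2*√O (I(O) = 6 + √(O + O) = 6 + √(2*O) = 6 + √2*√O)
h = 24 (h = -75 + 99 = 24)
A(K, R) = 25*R (A(K, R) = 24*R + R = 25*R)
(I(187) + A(143, 36))/(18839 - 28853) = ((6 + √2*√187) + 25*36)/(18839 - 28853) = ((6 + √374) + 900)/(-10014) = (906 + √374)*(-1/10014) = -151/1669 - √374/10014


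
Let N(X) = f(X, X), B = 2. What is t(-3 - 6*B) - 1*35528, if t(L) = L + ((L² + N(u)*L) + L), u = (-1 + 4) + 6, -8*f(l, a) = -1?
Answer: -282679/8 ≈ -35335.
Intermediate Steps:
f(l, a) = ⅛ (f(l, a) = -⅛*(-1) = ⅛)
u = 9 (u = 3 + 6 = 9)
N(X) = ⅛
t(L) = L² + 17*L/8 (t(L) = L + ((L² + L/8) + L) = L + (L² + 9*L/8) = L² + 17*L/8)
t(-3 - 6*B) - 1*35528 = (-3 - 6*2)*(17 + 8*(-3 - 6*2))/8 - 1*35528 = (-3 - 12)*(17 + 8*(-3 - 12))/8 - 35528 = (⅛)*(-15)*(17 + 8*(-15)) - 35528 = (⅛)*(-15)*(17 - 120) - 35528 = (⅛)*(-15)*(-103) - 35528 = 1545/8 - 35528 = -282679/8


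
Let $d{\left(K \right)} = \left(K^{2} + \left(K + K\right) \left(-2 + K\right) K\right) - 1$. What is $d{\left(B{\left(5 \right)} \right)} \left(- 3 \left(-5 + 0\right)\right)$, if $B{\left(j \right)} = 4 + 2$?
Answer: $4845$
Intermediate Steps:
$B{\left(j \right)} = 6$
$d{\left(K \right)} = -1 + K^{2} + 2 K^{2} \left(-2 + K\right)$ ($d{\left(K \right)} = \left(K^{2} + 2 K \left(-2 + K\right) K\right) - 1 = \left(K^{2} + 2 K^{2} \left(-2 + K\right)\right) - 1 = -1 + K^{2} + 2 K^{2} \left(-2 + K\right)$)
$d{\left(B{\left(5 \right)} \right)} \left(- 3 \left(-5 + 0\right)\right) = \left(-1 - 3 \cdot 6^{2} + 2 \cdot 6^{3}\right) \left(- 3 \left(-5 + 0\right)\right) = \left(-1 - 108 + 2 \cdot 216\right) \left(\left(-3\right) \left(-5\right)\right) = \left(-1 - 108 + 432\right) 15 = 323 \cdot 15 = 4845$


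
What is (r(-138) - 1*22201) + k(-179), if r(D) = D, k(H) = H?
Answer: -22518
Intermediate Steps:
(r(-138) - 1*22201) + k(-179) = (-138 - 1*22201) - 179 = (-138 - 22201) - 179 = -22339 - 179 = -22518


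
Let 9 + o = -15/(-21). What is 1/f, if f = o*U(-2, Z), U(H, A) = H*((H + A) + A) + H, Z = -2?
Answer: -7/580 ≈ -0.012069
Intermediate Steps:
o = -58/7 (o = -9 - 15/(-21) = -9 - 15*(-1/21) = -9 + 5/7 = -58/7 ≈ -8.2857)
U(H, A) = H + H*(H + 2*A) (U(H, A) = H*((A + H) + A) + H = H*(H + 2*A) + H = H + H*(H + 2*A))
f = -580/7 (f = -(-116)*(1 - 2 + 2*(-2))/7 = -(-116)*(1 - 2 - 4)/7 = -(-116)*(-5)/7 = -58/7*10 = -580/7 ≈ -82.857)
1/f = 1/(-580/7) = -7/580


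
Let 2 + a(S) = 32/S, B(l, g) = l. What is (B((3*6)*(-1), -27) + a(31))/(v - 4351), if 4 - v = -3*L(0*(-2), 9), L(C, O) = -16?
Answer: 196/45415 ≈ 0.0043158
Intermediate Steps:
v = -44 (v = 4 - (-3)*(-16) = 4 - 1*48 = 4 - 48 = -44)
a(S) = -2 + 32/S
(B((3*6)*(-1), -27) + a(31))/(v - 4351) = ((3*6)*(-1) + (-2 + 32/31))/(-44 - 4351) = (18*(-1) + (-2 + 32*(1/31)))/(-4395) = (-18 + (-2 + 32/31))*(-1/4395) = (-18 - 30/31)*(-1/4395) = -588/31*(-1/4395) = 196/45415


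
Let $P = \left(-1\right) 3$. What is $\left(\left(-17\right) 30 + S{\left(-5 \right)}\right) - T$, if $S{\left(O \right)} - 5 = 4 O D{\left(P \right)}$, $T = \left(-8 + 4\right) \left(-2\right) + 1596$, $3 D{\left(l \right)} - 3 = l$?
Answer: $-2109$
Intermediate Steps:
$P = -3$
$D{\left(l \right)} = 1 + \frac{l}{3}$
$T = 1604$ ($T = \left(-4\right) \left(-2\right) + 1596 = 8 + 1596 = 1604$)
$S{\left(O \right)} = 5$ ($S{\left(O \right)} = 5 + 4 O \left(1 + \frac{1}{3} \left(-3\right)\right) = 5 + 4 O \left(1 - 1\right) = 5 + 4 O 0 = 5 + 0 = 5$)
$\left(\left(-17\right) 30 + S{\left(-5 \right)}\right) - T = \left(\left(-17\right) 30 + 5\right) - 1604 = \left(-510 + 5\right) - 1604 = -505 - 1604 = -2109$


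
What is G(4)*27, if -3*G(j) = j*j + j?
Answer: -180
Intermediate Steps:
G(j) = -j/3 - j²/3 (G(j) = -(j*j + j)/3 = -(j² + j)/3 = -(j + j²)/3 = -j/3 - j²/3)
G(4)*27 = -⅓*4*(1 + 4)*27 = -⅓*4*5*27 = -20/3*27 = -180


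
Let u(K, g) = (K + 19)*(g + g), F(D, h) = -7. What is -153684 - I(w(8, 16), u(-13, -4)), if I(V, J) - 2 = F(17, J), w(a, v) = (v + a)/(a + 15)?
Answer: -153679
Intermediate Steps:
w(a, v) = (a + v)/(15 + a)
u(K, g) = 2*g*(19 + K) (u(K, g) = (19 + K)*(2*g) = 2*g*(19 + K))
I(V, J) = -5 (I(V, J) = 2 - 7 = -5)
-153684 - I(w(8, 16), u(-13, -4)) = -153684 - 1*(-5) = -153684 + 5 = -153679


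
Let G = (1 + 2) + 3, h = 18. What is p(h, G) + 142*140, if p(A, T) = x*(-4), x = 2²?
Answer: 19864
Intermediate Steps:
x = 4
G = 6 (G = 3 + 3 = 6)
p(A, T) = -16 (p(A, T) = 4*(-4) = -16)
p(h, G) + 142*140 = -16 + 142*140 = -16 + 19880 = 19864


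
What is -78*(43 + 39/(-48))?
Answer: -26325/8 ≈ -3290.6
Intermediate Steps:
-78*(43 + 39/(-48)) = -78*(43 + 39*(-1/48)) = -78*(43 - 13/16) = -78*675/16 = -26325/8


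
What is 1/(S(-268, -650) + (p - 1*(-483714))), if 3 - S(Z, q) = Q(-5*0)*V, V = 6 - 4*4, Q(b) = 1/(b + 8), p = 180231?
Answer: 4/2655797 ≈ 1.5061e-6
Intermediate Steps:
Q(b) = 1/(8 + b)
V = -10 (V = 6 - 16 = -10)
S(Z, q) = 17/4 (S(Z, q) = 3 - (-10)/(8 - 5*0) = 3 - (-10)/(8 + 0) = 3 - (-10)/8 = 3 - 1*(-5/4) = 3 + 5/4 = 17/4)
1/(S(-268, -650) + (p - 1*(-483714))) = 1/(17/4 + (180231 - 1*(-483714))) = 1/(17/4 + (180231 + 483714)) = 1/(17/4 + 663945) = 1/(2655797/4) = 4/2655797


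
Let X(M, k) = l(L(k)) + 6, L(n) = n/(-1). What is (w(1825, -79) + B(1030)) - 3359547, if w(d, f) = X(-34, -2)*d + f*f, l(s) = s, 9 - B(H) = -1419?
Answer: -3337278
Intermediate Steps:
B(H) = 1428 (B(H) = 9 - 1*(-1419) = 9 + 1419 = 1428)
L(n) = -n (L(n) = n*(-1) = -n)
X(M, k) = 6 - k (X(M, k) = -k + 6 = 6 - k)
w(d, f) = f**2 + 8*d (w(d, f) = (6 - 1*(-2))*d + f*f = (6 + 2)*d + f**2 = 8*d + f**2 = f**2 + 8*d)
(w(1825, -79) + B(1030)) - 3359547 = (((-79)**2 + 8*1825) + 1428) - 3359547 = ((6241 + 14600) + 1428) - 3359547 = (20841 + 1428) - 3359547 = 22269 - 3359547 = -3337278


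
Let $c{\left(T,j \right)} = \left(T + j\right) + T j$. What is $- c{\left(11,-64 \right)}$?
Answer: $757$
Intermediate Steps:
$c{\left(T,j \right)} = T + j + T j$
$- c{\left(11,-64 \right)} = - (11 - 64 + 11 \left(-64\right)) = - (11 - 64 - 704) = \left(-1\right) \left(-757\right) = 757$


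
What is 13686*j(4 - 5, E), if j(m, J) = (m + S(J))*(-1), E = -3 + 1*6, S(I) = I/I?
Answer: 0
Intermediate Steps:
S(I) = 1
E = 3 (E = -3 + 6 = 3)
j(m, J) = -1 - m (j(m, J) = (m + 1)*(-1) = (1 + m)*(-1) = -1 - m)
13686*j(4 - 5, E) = 13686*(-1 - (4 - 5)) = 13686*(-1 - 1*(-1)) = 13686*(-1 + 1) = 13686*0 = 0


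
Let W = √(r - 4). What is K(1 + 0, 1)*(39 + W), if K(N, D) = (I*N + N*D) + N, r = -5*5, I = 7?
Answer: 351 + 9*I*√29 ≈ 351.0 + 48.466*I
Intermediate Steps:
r = -25
K(N, D) = 8*N + D*N (K(N, D) = (7*N + N*D) + N = (7*N + D*N) + N = 8*N + D*N)
W = I*√29 (W = √(-25 - 4) = √(-29) = I*√29 ≈ 5.3852*I)
K(1 + 0, 1)*(39 + W) = ((1 + 0)*(8 + 1))*(39 + I*√29) = (1*9)*(39 + I*√29) = 9*(39 + I*√29) = 351 + 9*I*√29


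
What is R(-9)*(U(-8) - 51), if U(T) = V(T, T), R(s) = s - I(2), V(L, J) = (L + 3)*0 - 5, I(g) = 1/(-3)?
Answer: 1456/3 ≈ 485.33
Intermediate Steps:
I(g) = -⅓
V(L, J) = -5 (V(L, J) = (3 + L)*0 - 5 = 0 - 5 = -5)
R(s) = ⅓ + s (R(s) = s - 1*(-⅓) = s + ⅓ = ⅓ + s)
U(T) = -5
R(-9)*(U(-8) - 51) = (⅓ - 9)*(-5 - 51) = -26/3*(-56) = 1456/3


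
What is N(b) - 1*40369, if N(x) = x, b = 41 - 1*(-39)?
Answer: -40289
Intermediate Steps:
b = 80 (b = 41 + 39 = 80)
N(b) - 1*40369 = 80 - 1*40369 = 80 - 40369 = -40289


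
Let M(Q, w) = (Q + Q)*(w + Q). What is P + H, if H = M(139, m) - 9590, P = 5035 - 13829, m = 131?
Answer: 56676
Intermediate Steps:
P = -8794
M(Q, w) = 2*Q*(Q + w) (M(Q, w) = (2*Q)*(Q + w) = 2*Q*(Q + w))
H = 65470 (H = 2*139*(139 + 131) - 9590 = 2*139*270 - 9590 = 75060 - 9590 = 65470)
P + H = -8794 + 65470 = 56676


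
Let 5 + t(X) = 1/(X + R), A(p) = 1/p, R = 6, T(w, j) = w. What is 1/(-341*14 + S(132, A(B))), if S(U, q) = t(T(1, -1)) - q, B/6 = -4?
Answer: -168/802841 ≈ -0.00020926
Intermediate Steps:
B = -24 (B = 6*(-4) = -24)
t(X) = -5 + 1/(6 + X) (t(X) = -5 + 1/(X + 6) = -5 + 1/(6 + X))
S(U, q) = -34/7 - q (S(U, q) = (-29 - 5*1)/(6 + 1) - q = (-29 - 5)/7 - q = (1/7)*(-34) - q = -34/7 - q)
1/(-341*14 + S(132, A(B))) = 1/(-341*14 + (-34/7 - 1/(-24))) = 1/(-4774 + (-34/7 - 1*(-1/24))) = 1/(-4774 + (-34/7 + 1/24)) = 1/(-4774 - 809/168) = 1/(-802841/168) = -168/802841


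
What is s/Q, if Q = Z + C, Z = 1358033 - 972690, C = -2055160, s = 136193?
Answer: -136193/1669817 ≈ -0.081562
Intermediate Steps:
Z = 385343
Q = -1669817 (Q = 385343 - 2055160 = -1669817)
s/Q = 136193/(-1669817) = 136193*(-1/1669817) = -136193/1669817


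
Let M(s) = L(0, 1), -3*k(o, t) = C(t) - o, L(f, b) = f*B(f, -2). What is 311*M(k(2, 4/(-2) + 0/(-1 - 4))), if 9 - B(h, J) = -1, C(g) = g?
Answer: 0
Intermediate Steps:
B(h, J) = 10 (B(h, J) = 9 - 1*(-1) = 9 + 1 = 10)
L(f, b) = 10*f (L(f, b) = f*10 = 10*f)
k(o, t) = -t/3 + o/3 (k(o, t) = -(t - o)/3 = -t/3 + o/3)
M(s) = 0 (M(s) = 10*0 = 0)
311*M(k(2, 4/(-2) + 0/(-1 - 4))) = 311*0 = 0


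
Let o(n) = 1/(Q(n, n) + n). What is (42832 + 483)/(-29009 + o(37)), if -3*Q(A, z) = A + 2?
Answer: -207912/139243 ≈ -1.4932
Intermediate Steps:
Q(A, z) = -2/3 - A/3 (Q(A, z) = -(A + 2)/3 = -(2 + A)/3 = -2/3 - A/3)
o(n) = 1/(-2/3 + 2*n/3) (o(n) = 1/((-2/3 - n/3) + n) = 1/(-2/3 + 2*n/3))
(42832 + 483)/(-29009 + o(37)) = (42832 + 483)/(-29009 + 3/(2*(-1 + 37))) = 43315/(-29009 + (3/2)/36) = 43315/(-29009 + (3/2)*(1/36)) = 43315/(-29009 + 1/24) = 43315/(-696215/24) = 43315*(-24/696215) = -207912/139243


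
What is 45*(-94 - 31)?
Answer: -5625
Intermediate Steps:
45*(-94 - 31) = 45*(-125) = -5625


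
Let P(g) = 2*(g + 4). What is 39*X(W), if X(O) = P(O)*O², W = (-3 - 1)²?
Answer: 399360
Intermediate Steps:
W = 16 (W = (-4)² = 16)
P(g) = 8 + 2*g (P(g) = 2*(4 + g) = 8 + 2*g)
X(O) = O²*(8 + 2*O) (X(O) = (8 + 2*O)*O² = O²*(8 + 2*O))
39*X(W) = 39*(2*16²*(4 + 16)) = 39*(2*256*20) = 39*10240 = 399360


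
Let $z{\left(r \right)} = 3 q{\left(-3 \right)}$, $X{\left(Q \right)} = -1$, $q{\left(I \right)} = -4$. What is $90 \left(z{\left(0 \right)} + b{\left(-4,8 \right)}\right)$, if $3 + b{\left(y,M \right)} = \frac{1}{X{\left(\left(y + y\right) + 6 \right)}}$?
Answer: $-1440$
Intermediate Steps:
$z{\left(r \right)} = -12$ ($z{\left(r \right)} = 3 \left(-4\right) = -12$)
$b{\left(y,M \right)} = -4$ ($b{\left(y,M \right)} = -3 + \frac{1}{-1} = -3 - 1 = -4$)
$90 \left(z{\left(0 \right)} + b{\left(-4,8 \right)}\right) = 90 \left(-12 - 4\right) = 90 \left(-16\right) = -1440$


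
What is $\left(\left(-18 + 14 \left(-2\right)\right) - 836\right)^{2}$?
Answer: $777924$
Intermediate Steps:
$\left(\left(-18 + 14 \left(-2\right)\right) - 836\right)^{2} = \left(\left(-18 - 28\right) - 836\right)^{2} = \left(-46 - 836\right)^{2} = \left(-882\right)^{2} = 777924$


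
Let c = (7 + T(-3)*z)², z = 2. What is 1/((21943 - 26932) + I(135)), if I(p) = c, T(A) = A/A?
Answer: -1/4908 ≈ -0.00020375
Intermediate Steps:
T(A) = 1
c = 81 (c = (7 + 1*2)² = (7 + 2)² = 9² = 81)
I(p) = 81
1/((21943 - 26932) + I(135)) = 1/((21943 - 26932) + 81) = 1/(-4989 + 81) = 1/(-4908) = -1/4908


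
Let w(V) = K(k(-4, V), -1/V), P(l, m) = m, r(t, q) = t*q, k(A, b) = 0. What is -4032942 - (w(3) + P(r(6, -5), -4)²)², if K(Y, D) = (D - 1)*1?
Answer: -36298414/9 ≈ -4.0332e+6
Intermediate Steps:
r(t, q) = q*t
K(Y, D) = -1 + D (K(Y, D) = (-1 + D)*1 = -1 + D)
w(V) = -1 - 1/V
-4032942 - (w(3) + P(r(6, -5), -4)²)² = -4032942 - ((-1 - 1*3)/3 + (-4)²)² = -4032942 - ((-1 - 3)/3 + 16)² = -4032942 - ((⅓)*(-4) + 16)² = -4032942 - (-4/3 + 16)² = -4032942 - (44/3)² = -4032942 - 1*1936/9 = -4032942 - 1936/9 = -36298414/9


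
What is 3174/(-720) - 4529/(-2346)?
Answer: -38753/15640 ≈ -2.4778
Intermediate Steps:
3174/(-720) - 4529/(-2346) = 3174*(-1/720) - 4529*(-1/2346) = -529/120 + 4529/2346 = -38753/15640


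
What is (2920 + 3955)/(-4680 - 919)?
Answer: -625/509 ≈ -1.2279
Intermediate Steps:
(2920 + 3955)/(-4680 - 919) = 6875/(-5599) = 6875*(-1/5599) = -625/509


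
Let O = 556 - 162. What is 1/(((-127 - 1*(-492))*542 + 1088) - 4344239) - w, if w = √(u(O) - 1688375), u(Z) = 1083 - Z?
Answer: -1/4145321 - I*√1687686 ≈ -2.4124e-7 - 1299.1*I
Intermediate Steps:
O = 394
w = I*√1687686 (w = √((1083 - 1*394) - 1688375) = √((1083 - 394) - 1688375) = √(689 - 1688375) = √(-1687686) = I*√1687686 ≈ 1299.1*I)
1/(((-127 - 1*(-492))*542 + 1088) - 4344239) - w = 1/(((-127 - 1*(-492))*542 + 1088) - 4344239) - I*√1687686 = 1/(((-127 + 492)*542 + 1088) - 4344239) - I*√1687686 = 1/((365*542 + 1088) - 4344239) - I*√1687686 = 1/((197830 + 1088) - 4344239) - I*√1687686 = 1/(198918 - 4344239) - I*√1687686 = 1/(-4145321) - I*√1687686 = -1/4145321 - I*√1687686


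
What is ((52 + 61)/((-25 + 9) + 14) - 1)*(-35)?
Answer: 4025/2 ≈ 2012.5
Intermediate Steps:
((52 + 61)/((-25 + 9) + 14) - 1)*(-35) = (113/(-16 + 14) - 1)*(-35) = (113/(-2) - 1)*(-35) = (113*(-½) - 1)*(-35) = (-113/2 - 1)*(-35) = -115/2*(-35) = 4025/2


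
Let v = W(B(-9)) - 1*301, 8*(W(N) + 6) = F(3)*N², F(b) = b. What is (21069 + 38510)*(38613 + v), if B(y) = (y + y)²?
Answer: 4627620088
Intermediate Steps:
B(y) = 4*y² (B(y) = (2*y)² = 4*y²)
W(N) = -6 + 3*N²/8 (W(N) = -6 + (3*N²)/8 = -6 + 3*N²/8)
v = 39059 (v = (-6 + 3*(4*(-9)²)²/8) - 1*301 = (-6 + 3*(4*81)²/8) - 301 = (-6 + (3/8)*324²) - 301 = (-6 + (3/8)*104976) - 301 = (-6 + 39366) - 301 = 39360 - 301 = 39059)
(21069 + 38510)*(38613 + v) = (21069 + 38510)*(38613 + 39059) = 59579*77672 = 4627620088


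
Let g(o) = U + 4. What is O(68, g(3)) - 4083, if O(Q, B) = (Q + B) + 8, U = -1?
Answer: -4004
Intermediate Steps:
g(o) = 3 (g(o) = -1 + 4 = 3)
O(Q, B) = 8 + B + Q (O(Q, B) = (B + Q) + 8 = 8 + B + Q)
O(68, g(3)) - 4083 = (8 + 3 + 68) - 4083 = 79 - 4083 = -4004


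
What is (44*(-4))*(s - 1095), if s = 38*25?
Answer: 25520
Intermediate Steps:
s = 950
(44*(-4))*(s - 1095) = (44*(-4))*(950 - 1095) = -176*(-145) = 25520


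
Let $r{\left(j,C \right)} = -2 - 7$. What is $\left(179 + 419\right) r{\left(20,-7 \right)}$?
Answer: $-5382$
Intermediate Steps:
$r{\left(j,C \right)} = -9$ ($r{\left(j,C \right)} = -2 - 7 = -9$)
$\left(179 + 419\right) r{\left(20,-7 \right)} = \left(179 + 419\right) \left(-9\right) = 598 \left(-9\right) = -5382$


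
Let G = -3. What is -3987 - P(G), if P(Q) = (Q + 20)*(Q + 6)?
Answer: -4038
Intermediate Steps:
P(Q) = (6 + Q)*(20 + Q) (P(Q) = (20 + Q)*(6 + Q) = (6 + Q)*(20 + Q))
-3987 - P(G) = -3987 - (120 + (-3)² + 26*(-3)) = -3987 - (120 + 9 - 78) = -3987 - 1*51 = -3987 - 51 = -4038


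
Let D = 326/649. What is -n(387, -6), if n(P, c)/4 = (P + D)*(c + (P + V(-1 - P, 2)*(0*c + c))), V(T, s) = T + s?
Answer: -2713063332/649 ≈ -4.1804e+6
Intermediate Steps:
D = 326/649 (D = 326*(1/649) = 326/649 ≈ 0.50231)
n(P, c) = 4*(326/649 + P)*(P + c + c*(1 - P)) (n(P, c) = 4*((P + 326/649)*(c + (P + ((-1 - P) + 2)*(0*c + c)))) = 4*((326/649 + P)*(c + (P + (1 - P)*(0 + c)))) = 4*((326/649 + P)*(c + (P + (1 - P)*c))) = 4*((326/649 + P)*(c + (P + c*(1 - P)))) = 4*((326/649 + P)*(P + c + c*(1 - P))) = 4*(326/649 + P)*(P + c + c*(1 - P)))
-n(387, -6) = -(4*387**2 + (1304/649)*387 + (2608/649)*(-6) - 4*(-6)*387**2 + (3888/649)*387*(-6)) = -(4*149769 + 504648/649 - 15648/649 - 4*(-6)*149769 - 9027936/649) = -(599076 + 504648/649 - 15648/649 + 3594456 - 9027936/649) = -1*2713063332/649 = -2713063332/649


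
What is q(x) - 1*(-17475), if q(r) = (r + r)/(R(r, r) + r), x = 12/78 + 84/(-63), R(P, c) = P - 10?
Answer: 4211521/241 ≈ 17475.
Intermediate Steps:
R(P, c) = -10 + P
x = -46/39 (x = 12*(1/78) + 84*(-1/63) = 2/13 - 4/3 = -46/39 ≈ -1.1795)
q(r) = 2*r/(-10 + 2*r) (q(r) = (r + r)/((-10 + r) + r) = (2*r)/(-10 + 2*r) = 2*r/(-10 + 2*r))
q(x) - 1*(-17475) = -46/(39*(-5 - 46/39)) - 1*(-17475) = -46/(39*(-241/39)) + 17475 = -46/39*(-39/241) + 17475 = 46/241 + 17475 = 4211521/241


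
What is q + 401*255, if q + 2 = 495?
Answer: 102748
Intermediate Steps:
q = 493 (q = -2 + 495 = 493)
q + 401*255 = 493 + 401*255 = 493 + 102255 = 102748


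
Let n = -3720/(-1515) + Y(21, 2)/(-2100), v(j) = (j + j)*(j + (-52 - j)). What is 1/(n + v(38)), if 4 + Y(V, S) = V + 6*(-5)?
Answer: -212100/837697087 ≈ -0.00025319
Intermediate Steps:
Y(V, S) = -34 + V (Y(V, S) = -4 + (V + 6*(-5)) = -4 + (V - 30) = -4 + (-30 + V) = -34 + V)
v(j) = -104*j (v(j) = (2*j)*(-52) = -104*j)
n = 522113/212100 (n = -3720/(-1515) + (-34 + 21)/(-2100) = -3720*(-1/1515) - 13*(-1/2100) = 248/101 + 13/2100 = 522113/212100 ≈ 2.4616)
1/(n + v(38)) = 1/(522113/212100 - 104*38) = 1/(522113/212100 - 3952) = 1/(-837697087/212100) = -212100/837697087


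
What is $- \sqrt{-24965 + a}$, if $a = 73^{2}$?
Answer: $- 2 i \sqrt{4909} \approx - 140.13 i$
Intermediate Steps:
$a = 5329$
$- \sqrt{-24965 + a} = - \sqrt{-24965 + 5329} = - \sqrt{-19636} = - 2 i \sqrt{4909}$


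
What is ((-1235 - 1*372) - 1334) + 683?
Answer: -2258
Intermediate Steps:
((-1235 - 1*372) - 1334) + 683 = ((-1235 - 372) - 1334) + 683 = (-1607 - 1334) + 683 = -2941 + 683 = -2258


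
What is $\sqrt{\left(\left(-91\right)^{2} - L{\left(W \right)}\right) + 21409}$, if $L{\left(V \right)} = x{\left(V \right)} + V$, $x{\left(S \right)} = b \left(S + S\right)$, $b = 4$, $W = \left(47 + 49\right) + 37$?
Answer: $\sqrt{28493} \approx 168.8$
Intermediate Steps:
$W = 133$ ($W = 96 + 37 = 133$)
$x{\left(S \right)} = 8 S$ ($x{\left(S \right)} = 4 \left(S + S\right) = 4 \cdot 2 S = 8 S$)
$L{\left(V \right)} = 9 V$ ($L{\left(V \right)} = 8 V + V = 9 V$)
$\sqrt{\left(\left(-91\right)^{2} - L{\left(W \right)}\right) + 21409} = \sqrt{\left(\left(-91\right)^{2} - 9 \cdot 133\right) + 21409} = \sqrt{\left(8281 - 1197\right) + 21409} = \sqrt{7084 + 21409} = \sqrt{28493}$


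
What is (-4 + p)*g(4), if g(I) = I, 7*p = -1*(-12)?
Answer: -64/7 ≈ -9.1429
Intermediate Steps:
p = 12/7 (p = (-1*(-12))/7 = (⅐)*12 = 12/7 ≈ 1.7143)
(-4 + p)*g(4) = (-4 + 12/7)*4 = -16/7*4 = -64/7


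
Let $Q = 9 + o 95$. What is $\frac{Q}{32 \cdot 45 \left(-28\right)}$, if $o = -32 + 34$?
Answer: $- \frac{199}{40320} \approx -0.0049355$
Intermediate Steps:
$o = 2$
$Q = 199$ ($Q = 9 + 2 \cdot 95 = 9 + 190 = 199$)
$\frac{Q}{32 \cdot 45 \left(-28\right)} = \frac{199}{32 \cdot 45 \left(-28\right)} = \frac{199}{1440 \left(-28\right)} = \frac{199}{-40320} = 199 \left(- \frac{1}{40320}\right) = - \frac{199}{40320}$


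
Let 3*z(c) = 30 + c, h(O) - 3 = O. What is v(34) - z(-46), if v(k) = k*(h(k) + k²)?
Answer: 121702/3 ≈ 40567.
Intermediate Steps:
h(O) = 3 + O
z(c) = 10 + c/3 (z(c) = (30 + c)/3 = 10 + c/3)
v(k) = k*(3 + k + k²) (v(k) = k*((3 + k) + k²) = k*(3 + k + k²))
v(34) - z(-46) = 34*(3 + 34 + 34²) - (10 + (⅓)*(-46)) = 34*(3 + 34 + 1156) - (10 - 46/3) = 34*1193 - 1*(-16/3) = 40562 + 16/3 = 121702/3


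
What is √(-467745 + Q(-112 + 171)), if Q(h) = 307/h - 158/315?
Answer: I*√17950948857730/6195 ≈ 683.92*I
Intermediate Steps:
Q(h) = -158/315 + 307/h (Q(h) = 307/h - 158*1/315 = 307/h - 158/315 = -158/315 + 307/h)
√(-467745 + Q(-112 + 171)) = √(-467745 + (-158/315 + 307/(-112 + 171))) = √(-467745 + (-158/315 + 307/59)) = √(-467745 + 87383/18585) = √(-8692953442/18585) = I*√17950948857730/6195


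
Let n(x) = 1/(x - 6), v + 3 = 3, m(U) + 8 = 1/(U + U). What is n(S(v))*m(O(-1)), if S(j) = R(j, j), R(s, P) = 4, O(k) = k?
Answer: 17/4 ≈ 4.2500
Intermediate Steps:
m(U) = -8 + 1/(2*U) (m(U) = -8 + 1/(U + U) = -8 + 1/(2*U))
v = 0 (v = -3 + 3 = 0)
S(j) = 4
n(x) = 1/(-6 + x)
n(S(v))*m(O(-1)) = (-8 + (½)/(-1))/(-6 + 4) = (-8 + (½)*(-1))/(-2) = -(-8 - ½)/2 = -½*(-17/2) = 17/4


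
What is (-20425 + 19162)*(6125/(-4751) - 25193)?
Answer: 151178659884/4751 ≈ 3.1820e+7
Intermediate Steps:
(-20425 + 19162)*(6125/(-4751) - 25193) = -1263*(6125*(-1/4751) - 25193) = -1263*(-6125/4751 - 25193) = -1263*(-119698068/4751) = 151178659884/4751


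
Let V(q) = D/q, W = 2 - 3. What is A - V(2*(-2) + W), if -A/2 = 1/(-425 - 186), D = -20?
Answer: -2442/611 ≈ -3.9967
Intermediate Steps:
W = -1
A = 2/611 (A = -2/(-425 - 186) = -2/(-611) = -2*(-1/611) = 2/611 ≈ 0.0032733)
V(q) = -20/q
A - V(2*(-2) + W) = 2/611 - (-20)/(2*(-2) - 1) = 2/611 - (-20)/(-4 - 1) = 2/611 - (-20)/(-5) = 2/611 - (-20)*(-1)/5 = 2/611 - 1*4 = 2/611 - 4 = -2442/611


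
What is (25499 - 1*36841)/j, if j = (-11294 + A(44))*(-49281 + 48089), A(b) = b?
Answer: -5671/6705000 ≈ -0.00084579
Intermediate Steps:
j = 13410000 (j = (-11294 + 44)*(-49281 + 48089) = -11250*(-1192) = 13410000)
(25499 - 1*36841)/j = (25499 - 1*36841)/13410000 = (25499 - 36841)*(1/13410000) = -11342*1/13410000 = -5671/6705000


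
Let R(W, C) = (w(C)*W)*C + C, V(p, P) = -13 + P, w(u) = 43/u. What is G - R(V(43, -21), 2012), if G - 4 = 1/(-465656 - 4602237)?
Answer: -2767069579/5067893 ≈ -546.00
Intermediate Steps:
R(W, C) = C + 43*W (R(W, C) = ((43/C)*W)*C + C = (43*W/C)*C + C = 43*W + C = C + 43*W)
G = 20271571/5067893 (G = 4 + 1/(-465656 - 4602237) = 4 + 1/(-5067893) = 4 - 1/5067893 = 20271571/5067893 ≈ 4.0000)
G - R(V(43, -21), 2012) = 20271571/5067893 - (2012 + 43*(-13 - 21)) = 20271571/5067893 - (2012 + 43*(-34)) = 20271571/5067893 - (2012 - 1462) = 20271571/5067893 - 1*550 = 20271571/5067893 - 550 = -2767069579/5067893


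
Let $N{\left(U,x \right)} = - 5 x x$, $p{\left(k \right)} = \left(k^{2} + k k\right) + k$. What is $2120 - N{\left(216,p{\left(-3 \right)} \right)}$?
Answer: $3245$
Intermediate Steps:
$p{\left(k \right)} = k + 2 k^{2}$ ($p{\left(k \right)} = \left(k^{2} + k^{2}\right) + k = 2 k^{2} + k = k + 2 k^{2}$)
$N{\left(U,x \right)} = - 5 x^{2}$
$2120 - N{\left(216,p{\left(-3 \right)} \right)} = 2120 - - 5 \left(- 3 \left(1 + 2 \left(-3\right)\right)\right)^{2} = 2120 - - 5 \left(- 3 \left(1 - 6\right)\right)^{2} = 2120 - - 5 \left(\left(-3\right) \left(-5\right)\right)^{2} = 2120 - - 5 \cdot 15^{2} = 2120 - \left(-5\right) 225 = 2120 - -1125 = 2120 + 1125 = 3245$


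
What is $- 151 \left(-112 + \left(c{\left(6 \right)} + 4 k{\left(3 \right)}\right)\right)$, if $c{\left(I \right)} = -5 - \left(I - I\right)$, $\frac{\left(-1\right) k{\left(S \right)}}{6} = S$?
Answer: $28539$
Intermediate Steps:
$k{\left(S \right)} = - 6 S$
$c{\left(I \right)} = -5$ ($c{\left(I \right)} = -5 - 0 = -5 + 0 = -5$)
$- 151 \left(-112 + \left(c{\left(6 \right)} + 4 k{\left(3 \right)}\right)\right) = - 151 \left(-112 + \left(-5 + 4 \left(\left(-6\right) 3\right)\right)\right) = - 151 \left(-112 + \left(-5 + 4 \left(-18\right)\right)\right) = - 151 \left(-112 - 77\right) = \left(-151\right) \left(-189\right) = 28539$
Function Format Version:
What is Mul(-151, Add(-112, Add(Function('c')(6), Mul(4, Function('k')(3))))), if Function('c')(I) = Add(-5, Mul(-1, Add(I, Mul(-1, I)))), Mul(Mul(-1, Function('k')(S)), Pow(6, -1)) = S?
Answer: 28539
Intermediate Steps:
Function('k')(S) = Mul(-6, S)
Function('c')(I) = -5 (Function('c')(I) = Add(-5, Mul(-1, 0)) = Add(-5, 0) = -5)
Mul(-151, Add(-112, Add(Function('c')(6), Mul(4, Function('k')(3))))) = Mul(-151, Add(-112, Add(-5, Mul(4, Mul(-6, 3))))) = Mul(-151, Add(-112, Add(-5, Mul(4, -18)))) = Mul(-151, Add(-112, Add(-5, -72))) = Mul(-151, Add(-112, -77)) = Mul(-151, -189) = 28539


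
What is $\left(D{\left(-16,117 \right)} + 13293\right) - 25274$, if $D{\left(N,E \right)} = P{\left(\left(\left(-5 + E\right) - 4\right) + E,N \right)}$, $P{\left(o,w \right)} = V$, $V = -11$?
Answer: $-11992$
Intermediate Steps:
$P{\left(o,w \right)} = -11$
$D{\left(N,E \right)} = -11$
$\left(D{\left(-16,117 \right)} + 13293\right) - 25274 = \left(-11 + 13293\right) - 25274 = 13282 - 25274 = -11992$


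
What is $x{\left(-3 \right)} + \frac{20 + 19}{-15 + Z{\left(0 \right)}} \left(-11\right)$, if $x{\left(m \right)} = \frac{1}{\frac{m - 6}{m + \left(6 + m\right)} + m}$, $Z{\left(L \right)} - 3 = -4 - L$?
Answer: $\frac{429}{16} \approx 26.813$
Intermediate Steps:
$Z{\left(L \right)} = -1 - L$ ($Z{\left(L \right)} = 3 - \left(4 + L\right) = -1 - L$)
$x{\left(m \right)} = \frac{1}{m + \frac{-6 + m}{6 + 2 m}}$ ($x{\left(m \right)} = \frac{1}{\frac{-6 + m}{6 + 2 m} + m} = \frac{1}{m + \frac{-6 + m}{6 + 2 m}}$)
$x{\left(-3 \right)} + \frac{20 + 19}{-15 + Z{\left(0 \right)}} \left(-11\right) = \frac{2 \left(3 - 3\right)}{-6 + 2 \left(-3\right)^{2} + 7 \left(-3\right)} + \frac{20 + 19}{-15 - 1} \left(-11\right) = 2 \frac{1}{-6 + 2 \cdot 9 - 21} \cdot 0 + \frac{39}{-15 + \left(-1 + 0\right)} \left(-11\right) = 2 \frac{1}{-6 + 18 - 21} \cdot 0 + \frac{39}{-15 - 1} \left(-11\right) = 2 \frac{1}{-9} \cdot 0 + \frac{39}{-16} \left(-11\right) = 2 \left(- \frac{1}{9}\right) 0 + 39 \left(- \frac{1}{16}\right) \left(-11\right) = 0 - - \frac{429}{16} = 0 + \frac{429}{16} = \frac{429}{16}$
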